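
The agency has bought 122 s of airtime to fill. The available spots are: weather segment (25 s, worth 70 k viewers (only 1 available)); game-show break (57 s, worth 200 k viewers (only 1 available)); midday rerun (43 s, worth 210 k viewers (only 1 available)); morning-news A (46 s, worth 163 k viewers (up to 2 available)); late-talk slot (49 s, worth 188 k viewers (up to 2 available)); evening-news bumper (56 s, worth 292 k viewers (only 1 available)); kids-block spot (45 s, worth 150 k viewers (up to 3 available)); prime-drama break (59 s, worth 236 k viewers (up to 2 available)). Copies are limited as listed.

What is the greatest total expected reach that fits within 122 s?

The ratio heuristic lands on midday rerun + evening-news bumper (502) but leaves 23 s idle.
The 43 s tied up in midday rerun is better spent on prime-drama break — total rises to 528 (115 s).
Nothing else within 122 s beats 528.

528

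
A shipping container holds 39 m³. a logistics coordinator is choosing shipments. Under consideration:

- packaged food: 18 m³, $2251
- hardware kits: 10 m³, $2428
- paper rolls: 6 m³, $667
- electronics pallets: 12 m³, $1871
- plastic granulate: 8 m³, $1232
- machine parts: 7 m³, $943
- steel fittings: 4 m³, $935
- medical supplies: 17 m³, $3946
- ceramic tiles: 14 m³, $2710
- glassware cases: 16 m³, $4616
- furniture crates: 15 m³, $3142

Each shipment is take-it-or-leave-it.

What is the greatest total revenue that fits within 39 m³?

9497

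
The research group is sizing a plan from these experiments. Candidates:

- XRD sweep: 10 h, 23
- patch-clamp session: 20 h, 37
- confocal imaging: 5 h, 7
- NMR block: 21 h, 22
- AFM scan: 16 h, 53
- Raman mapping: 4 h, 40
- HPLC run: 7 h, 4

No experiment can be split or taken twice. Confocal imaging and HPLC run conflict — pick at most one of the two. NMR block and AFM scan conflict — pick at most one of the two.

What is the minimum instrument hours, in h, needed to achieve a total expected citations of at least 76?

20

Look for the lowest-instrument combination reaching 76.
Taking AFM scan + Raman mapping gives 93 (≥ 76) for 20 h.
No combination under 20 h hits 76.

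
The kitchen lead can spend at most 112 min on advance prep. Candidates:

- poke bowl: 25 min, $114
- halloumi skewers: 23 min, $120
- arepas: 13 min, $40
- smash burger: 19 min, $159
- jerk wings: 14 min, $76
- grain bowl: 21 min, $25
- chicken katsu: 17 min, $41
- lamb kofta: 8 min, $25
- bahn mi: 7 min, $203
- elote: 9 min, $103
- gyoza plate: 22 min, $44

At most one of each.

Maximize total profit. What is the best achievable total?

Density check — bahn mi 29.00, elote 11.44, smash burger 8.37 are the best per min.
A density-first pass picks poke bowl + halloumi skewers + smash burger + jerk wings + lamb kofta + bahn mi + elote — 800 at 105 min.
The 8 min tied up in lamb kofta is better spent on arepas — total rises to 815 (110 min).

815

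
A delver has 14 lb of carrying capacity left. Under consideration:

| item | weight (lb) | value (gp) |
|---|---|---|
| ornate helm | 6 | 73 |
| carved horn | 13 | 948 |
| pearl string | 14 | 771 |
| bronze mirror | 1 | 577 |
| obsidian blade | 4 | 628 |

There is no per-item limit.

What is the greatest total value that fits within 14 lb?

Density check — bronze mirror 577.00, obsidian blade 157.00, carved horn 72.92, pearl string 55.07 are the best per lb.
The ratio ordering already packs tightly: 14×bronze mirror, 14 lb, 8078.
That's the maximum — no swap from here does better than 8078.

8078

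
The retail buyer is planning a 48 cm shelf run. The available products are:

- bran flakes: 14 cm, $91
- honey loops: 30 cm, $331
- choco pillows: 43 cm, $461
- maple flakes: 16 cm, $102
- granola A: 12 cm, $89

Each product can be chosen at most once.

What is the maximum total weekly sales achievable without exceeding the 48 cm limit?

461

Greedy by ratio would take honey loops + granola A: 42 cm used, total 420.
Dropping honey loops and granola A frees 42 cm; slotting in choco pillows (43 cm) lifts the total to 461 at 43 cm.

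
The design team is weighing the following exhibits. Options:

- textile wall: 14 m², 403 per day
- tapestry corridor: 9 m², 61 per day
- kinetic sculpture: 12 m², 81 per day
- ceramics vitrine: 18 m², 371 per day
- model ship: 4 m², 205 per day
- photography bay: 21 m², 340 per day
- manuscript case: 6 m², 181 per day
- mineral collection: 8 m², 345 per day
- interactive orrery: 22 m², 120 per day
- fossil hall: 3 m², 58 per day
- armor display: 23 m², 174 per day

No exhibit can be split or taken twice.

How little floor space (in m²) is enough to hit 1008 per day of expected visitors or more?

29

Look for the lowest-floor combination reaching 1008.
Taking textile wall + model ship + mineral collection + fossil hall gives 1011 (≥ 1008) for 29 m².
Any bundle with less than 29 m² falls short of 1008.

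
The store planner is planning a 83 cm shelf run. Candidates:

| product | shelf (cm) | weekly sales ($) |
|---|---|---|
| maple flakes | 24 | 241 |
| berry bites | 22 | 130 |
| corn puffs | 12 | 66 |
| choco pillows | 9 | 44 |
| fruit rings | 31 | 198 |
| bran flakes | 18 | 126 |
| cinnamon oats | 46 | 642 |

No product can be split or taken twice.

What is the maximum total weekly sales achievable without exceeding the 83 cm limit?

949

Maple flakes + corn puffs + cinnamon oats uses 82 of the 83 cm and totals 949.
The closest alternative, maple flakes + choco pillows + cinnamon oats, reaches only 927.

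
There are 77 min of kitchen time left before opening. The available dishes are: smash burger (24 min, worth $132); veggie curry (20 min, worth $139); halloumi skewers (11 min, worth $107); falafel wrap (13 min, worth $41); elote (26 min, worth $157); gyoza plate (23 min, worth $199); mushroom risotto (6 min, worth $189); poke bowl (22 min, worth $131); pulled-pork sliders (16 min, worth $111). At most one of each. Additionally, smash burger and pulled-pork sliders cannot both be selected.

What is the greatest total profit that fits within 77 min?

Veggie curry + halloumi skewers + gyoza plate + mushroom risotto + pulled-pork sliders uses 76 of the 77 min and totals 745.

745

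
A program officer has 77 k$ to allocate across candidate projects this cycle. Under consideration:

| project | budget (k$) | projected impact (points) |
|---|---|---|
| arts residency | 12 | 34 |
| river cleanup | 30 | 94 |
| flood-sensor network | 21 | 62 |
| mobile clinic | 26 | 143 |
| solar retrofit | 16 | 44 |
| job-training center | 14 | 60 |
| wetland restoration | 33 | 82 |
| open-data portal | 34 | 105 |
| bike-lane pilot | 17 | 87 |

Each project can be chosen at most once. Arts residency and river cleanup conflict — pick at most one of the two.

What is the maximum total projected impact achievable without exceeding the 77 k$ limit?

Density check — mobile clinic 5.50, bike-lane pilot 5.12, job-training center 4.29, river cleanup 3.13 are the best per k$.
Filling by ratio: arts residency + mobile clinic + job-training center + bike-lane pilot for 324, with 8 k$ left unused.
Dropping arts residency and job-training center frees 26 k$; slotting in open-data portal (34 k$) lifts the total to 335 at 77 k$.
Runner-up mobile clinic + solar retrofit + job-training center + bike-lane pilot tops out at 334.

335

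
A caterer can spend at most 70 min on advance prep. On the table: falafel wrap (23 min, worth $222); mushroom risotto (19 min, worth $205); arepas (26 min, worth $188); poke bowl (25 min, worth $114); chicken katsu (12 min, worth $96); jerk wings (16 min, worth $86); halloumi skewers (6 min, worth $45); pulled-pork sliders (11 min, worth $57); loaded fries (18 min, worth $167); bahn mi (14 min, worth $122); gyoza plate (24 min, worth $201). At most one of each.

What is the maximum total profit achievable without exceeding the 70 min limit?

645

The ratio heuristic lands on falafel wrap + mushroom risotto + halloumi skewers + loaded fries (639) but leaves 4 min idle.
Dropping halloumi skewers and loaded fries frees 24 min; slotting in chicken katsu + bahn mi (26 min) lifts the total to 645 at 68 min.
The closest alternative, falafel wrap + mushroom risotto + halloumi skewers + loaded fries, reaches only 639.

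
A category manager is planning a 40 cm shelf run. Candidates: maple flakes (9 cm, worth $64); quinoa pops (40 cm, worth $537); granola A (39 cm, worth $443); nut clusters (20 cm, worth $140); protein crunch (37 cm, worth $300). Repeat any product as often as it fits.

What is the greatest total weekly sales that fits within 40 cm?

537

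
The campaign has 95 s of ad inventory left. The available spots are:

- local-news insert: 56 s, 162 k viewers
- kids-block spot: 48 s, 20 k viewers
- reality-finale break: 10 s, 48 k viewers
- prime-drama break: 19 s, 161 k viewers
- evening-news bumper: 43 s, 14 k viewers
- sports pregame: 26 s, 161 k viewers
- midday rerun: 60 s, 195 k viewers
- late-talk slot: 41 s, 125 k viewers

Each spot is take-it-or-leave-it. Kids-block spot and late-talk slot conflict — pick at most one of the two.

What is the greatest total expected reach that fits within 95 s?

The ratio heuristic lands on reality-finale break + prime-drama break + sports pregame (370) but leaves 40 s idle.
Replace reality-finale break with late-talk slot: the trade gains 77 net, giving 447 at 86 s.
Every other selection either busts 95 s or breaks a pairing rule or fails to beat 447.

447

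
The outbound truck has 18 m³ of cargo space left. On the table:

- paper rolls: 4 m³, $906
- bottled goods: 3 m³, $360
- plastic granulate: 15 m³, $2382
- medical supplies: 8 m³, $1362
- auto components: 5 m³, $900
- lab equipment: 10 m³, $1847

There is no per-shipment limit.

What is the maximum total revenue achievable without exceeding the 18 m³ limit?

3659

The ratio heuristic lands on 4×paper rolls (3624) but leaves 2 m³ idle.
The 8 m³ tied up in 2×paper rolls is better spent on lab equipment — total rises to 3659 (18 m³).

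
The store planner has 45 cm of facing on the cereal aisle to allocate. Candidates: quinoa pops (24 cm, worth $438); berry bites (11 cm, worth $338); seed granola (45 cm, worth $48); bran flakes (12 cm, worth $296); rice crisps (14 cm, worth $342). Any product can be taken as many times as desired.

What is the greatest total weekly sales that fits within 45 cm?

1352

Taking 4×berry bites: 44 cm used, 1352 in weekly sales.
Every other selection either busts 45 cm or fails to beat 1352.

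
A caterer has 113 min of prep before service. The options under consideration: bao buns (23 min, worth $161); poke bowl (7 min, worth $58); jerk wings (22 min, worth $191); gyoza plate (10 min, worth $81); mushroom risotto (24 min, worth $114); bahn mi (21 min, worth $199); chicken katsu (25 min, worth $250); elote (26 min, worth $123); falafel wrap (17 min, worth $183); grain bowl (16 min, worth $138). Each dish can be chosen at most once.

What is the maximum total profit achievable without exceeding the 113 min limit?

A density-first pass picks poke bowl + jerk wings + bahn mi + chicken katsu + falafel wrap + grain bowl — 1019 at 108 min.
Dropping poke bowl frees 7 min; slotting in gyoza plate (10 min) lifts the total to 1042 at 111 min.
The spare 2 min is too small for any remaining dish, and no exchange beats 1042.

1042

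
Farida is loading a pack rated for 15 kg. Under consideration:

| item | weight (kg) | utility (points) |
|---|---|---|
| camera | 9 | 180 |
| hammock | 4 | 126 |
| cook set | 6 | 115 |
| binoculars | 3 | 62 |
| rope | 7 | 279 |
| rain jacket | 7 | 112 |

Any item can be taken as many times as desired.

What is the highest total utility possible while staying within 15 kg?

558

By utility per kg: rope 39.86, hammock 31.50, binoculars 20.67, camera 20.00 lead.
Best packing: 2×rope — 14 kg, 558 total.
The spare 1 kg is too small for any remaining item, and no exchange beats 558.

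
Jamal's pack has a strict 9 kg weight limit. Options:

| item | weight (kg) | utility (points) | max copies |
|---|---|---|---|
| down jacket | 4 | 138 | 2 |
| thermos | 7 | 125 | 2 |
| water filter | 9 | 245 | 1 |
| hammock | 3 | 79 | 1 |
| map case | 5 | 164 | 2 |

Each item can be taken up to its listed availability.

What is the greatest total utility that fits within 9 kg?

302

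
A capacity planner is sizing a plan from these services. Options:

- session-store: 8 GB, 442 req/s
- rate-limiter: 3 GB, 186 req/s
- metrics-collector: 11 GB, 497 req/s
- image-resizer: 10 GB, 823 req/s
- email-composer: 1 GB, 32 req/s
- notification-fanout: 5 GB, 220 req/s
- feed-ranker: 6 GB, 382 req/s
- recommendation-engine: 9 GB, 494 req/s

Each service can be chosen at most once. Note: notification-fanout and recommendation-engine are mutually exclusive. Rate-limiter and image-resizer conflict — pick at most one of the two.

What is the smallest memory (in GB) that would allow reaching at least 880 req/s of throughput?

15

Need the lightest bundle worth ≥ 880.
image-resizer + notification-fanout reaches 1043 using 15 GB.
Any bundle with less than 15 GB falls short of 880.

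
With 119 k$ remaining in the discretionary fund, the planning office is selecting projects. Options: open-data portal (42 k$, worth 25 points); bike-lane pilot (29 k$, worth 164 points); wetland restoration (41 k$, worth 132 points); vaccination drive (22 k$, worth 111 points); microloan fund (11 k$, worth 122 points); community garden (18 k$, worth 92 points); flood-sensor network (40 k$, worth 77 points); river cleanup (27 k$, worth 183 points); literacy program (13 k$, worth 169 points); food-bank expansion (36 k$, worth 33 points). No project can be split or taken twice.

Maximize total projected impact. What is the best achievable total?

Taking the top-ratio projects first gives bike-lane pilot + microloan fund + community garden + river cleanup + literacy program for 730 (98 k$).
The 18 k$ tied up in community garden is better spent on vaccination drive — total rises to 749 (102 k$).
Every other selection either busts 119 k$ or fails to beat 749.

749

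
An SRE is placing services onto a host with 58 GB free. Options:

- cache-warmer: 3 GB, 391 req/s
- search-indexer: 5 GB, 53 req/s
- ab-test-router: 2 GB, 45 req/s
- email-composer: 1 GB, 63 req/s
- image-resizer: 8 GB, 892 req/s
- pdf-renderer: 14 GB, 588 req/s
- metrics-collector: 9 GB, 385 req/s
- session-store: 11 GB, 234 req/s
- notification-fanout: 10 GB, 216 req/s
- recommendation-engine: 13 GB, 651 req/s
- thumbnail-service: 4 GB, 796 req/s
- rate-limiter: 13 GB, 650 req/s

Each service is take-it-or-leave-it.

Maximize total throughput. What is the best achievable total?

Taking the top-ratio services first gives cache-warmer + search-indexer + ab-test-router + email-composer + image-resizer + metrics-collector + recommendation-engine + thumbnail-service + rate-limiter for 3926 (58 GB).
Dropping search-indexer and metrics-collector frees 14 GB; slotting in pdf-renderer (14 GB) lifts the total to 4076 at 58 GB.

4076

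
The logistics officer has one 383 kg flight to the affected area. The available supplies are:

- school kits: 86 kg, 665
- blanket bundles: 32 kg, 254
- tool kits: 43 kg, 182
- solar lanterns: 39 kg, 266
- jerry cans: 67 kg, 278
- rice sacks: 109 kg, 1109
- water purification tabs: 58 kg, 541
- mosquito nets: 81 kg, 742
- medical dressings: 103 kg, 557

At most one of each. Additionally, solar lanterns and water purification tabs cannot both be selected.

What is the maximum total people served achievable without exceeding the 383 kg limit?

3311

Density check — rice sacks 10.17, water purification tabs 9.33, mosquito nets 9.16, blanket bundles 7.94 are the best per kg.
School kits + blanket bundles + rice sacks + water purification tabs + mosquito nets uses 366 of the 383 kg and totals 3311.
That's the maximum — no feasible swap from here does better than 3311.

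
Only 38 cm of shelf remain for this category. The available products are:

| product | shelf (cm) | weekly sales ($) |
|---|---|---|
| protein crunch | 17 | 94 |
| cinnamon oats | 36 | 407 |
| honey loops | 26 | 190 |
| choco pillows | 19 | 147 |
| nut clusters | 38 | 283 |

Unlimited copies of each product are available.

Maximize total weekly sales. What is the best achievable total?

407

Cinnamon oats uses 36 of the 38 cm and totals 407.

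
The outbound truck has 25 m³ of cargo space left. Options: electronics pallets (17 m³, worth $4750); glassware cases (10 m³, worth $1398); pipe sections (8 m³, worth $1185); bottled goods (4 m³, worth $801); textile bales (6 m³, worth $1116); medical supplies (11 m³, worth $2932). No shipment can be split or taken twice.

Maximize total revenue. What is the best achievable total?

Density check — electronics pallets 279.41, medical supplies 266.55, bottled goods 200.25, textile bales 186.00 are the best per m³.
Filling by ratio: electronics pallets + bottled goods for 5551, with 4 m³ left unused.
Replace bottled goods with pipe sections: the trade gains 384 net, giving 5935 at 25 m³.
The closest alternative, electronics pallets + textile bales, reaches only 5866.

5935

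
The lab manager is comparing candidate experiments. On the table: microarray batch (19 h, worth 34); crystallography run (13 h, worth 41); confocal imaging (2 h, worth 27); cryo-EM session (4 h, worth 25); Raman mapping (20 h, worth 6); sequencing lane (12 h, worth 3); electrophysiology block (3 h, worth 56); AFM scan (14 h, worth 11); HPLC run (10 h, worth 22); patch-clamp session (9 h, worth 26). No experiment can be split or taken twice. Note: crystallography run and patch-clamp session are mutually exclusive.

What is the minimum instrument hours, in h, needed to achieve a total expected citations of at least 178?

41

Need the lightest bundle worth ≥ 178.
microarray batch + crystallography run + confocal imaging + cryo-EM session + electrophysiology block: 183 expected citations at 41 h.
No combination under 41 h hits 178.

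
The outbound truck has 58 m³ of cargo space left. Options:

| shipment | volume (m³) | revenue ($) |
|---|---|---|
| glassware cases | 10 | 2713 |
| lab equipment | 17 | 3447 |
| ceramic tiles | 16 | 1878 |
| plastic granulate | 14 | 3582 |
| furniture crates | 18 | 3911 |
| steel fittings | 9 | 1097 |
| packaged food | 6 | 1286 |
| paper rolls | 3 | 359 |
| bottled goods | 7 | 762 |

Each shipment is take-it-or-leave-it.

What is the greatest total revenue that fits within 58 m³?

Filling by ratio: glassware cases + plastic granulate + furniture crates + steel fittings + packaged food for 12589, with 1 m³ left unused.
Dropping steel fittings frees 9 m³; slotting in paper rolls + bottled goods (10 m³) lifts the total to 12613 at 58 m³.

12613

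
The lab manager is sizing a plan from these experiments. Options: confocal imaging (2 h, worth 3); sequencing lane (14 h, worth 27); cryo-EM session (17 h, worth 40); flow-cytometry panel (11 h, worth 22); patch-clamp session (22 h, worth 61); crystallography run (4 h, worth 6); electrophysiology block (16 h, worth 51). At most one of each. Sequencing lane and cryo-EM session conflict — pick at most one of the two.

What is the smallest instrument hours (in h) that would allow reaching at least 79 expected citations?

31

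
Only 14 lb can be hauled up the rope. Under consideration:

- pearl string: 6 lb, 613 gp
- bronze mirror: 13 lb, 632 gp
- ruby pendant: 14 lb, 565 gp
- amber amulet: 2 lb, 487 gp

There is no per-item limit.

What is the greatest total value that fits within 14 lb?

3409

7×amber amulet uses 14 of the 14 lb and totals 3409.
Every other selection either busts 14 lb or fails to beat 3409.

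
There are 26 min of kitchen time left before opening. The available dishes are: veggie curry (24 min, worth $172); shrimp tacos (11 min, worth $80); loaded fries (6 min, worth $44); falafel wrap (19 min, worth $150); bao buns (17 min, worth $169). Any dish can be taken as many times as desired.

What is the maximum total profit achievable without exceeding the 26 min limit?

213

The ratio ordering already packs tightly: loaded fries + bao buns, 23 min, 213.
The spare 3 min is too small for any remaining dish, and no exchange beats 213.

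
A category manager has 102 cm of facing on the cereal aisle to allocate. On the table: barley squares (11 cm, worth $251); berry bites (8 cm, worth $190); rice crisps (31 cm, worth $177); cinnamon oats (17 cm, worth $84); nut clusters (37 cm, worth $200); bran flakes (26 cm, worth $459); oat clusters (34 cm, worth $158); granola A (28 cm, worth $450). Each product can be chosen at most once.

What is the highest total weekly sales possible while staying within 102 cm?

Ranking by ratio (weekly sales/cm): berry bites 23.75, barley squares 22.82, bran flakes 17.65, granola A 16.07.
Best packing: barley squares + berry bites + cinnamon oats + bran flakes + granola A — 90 cm, 1434 total.
The closest alternative, barley squares + nut clusters + bran flakes + granola A, reaches only 1360.

1434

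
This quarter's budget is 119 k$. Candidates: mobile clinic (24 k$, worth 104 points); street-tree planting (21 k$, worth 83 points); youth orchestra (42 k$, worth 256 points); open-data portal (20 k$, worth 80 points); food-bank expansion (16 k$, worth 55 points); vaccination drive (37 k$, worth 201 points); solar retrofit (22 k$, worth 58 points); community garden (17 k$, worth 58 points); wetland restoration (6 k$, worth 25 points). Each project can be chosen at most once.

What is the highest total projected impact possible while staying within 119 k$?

616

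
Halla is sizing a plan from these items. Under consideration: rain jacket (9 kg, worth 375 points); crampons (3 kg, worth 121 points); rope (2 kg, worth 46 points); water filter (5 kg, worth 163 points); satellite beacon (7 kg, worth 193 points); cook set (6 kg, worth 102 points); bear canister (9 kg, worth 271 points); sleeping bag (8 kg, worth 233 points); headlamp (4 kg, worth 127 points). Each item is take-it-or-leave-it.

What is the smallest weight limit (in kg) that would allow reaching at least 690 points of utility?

Look for the lowest-weight combination reaching 690.
rain jacket + crampons + rope + water filter reaches 705 using 19 kg.
No combination under 19 kg hits 690.

19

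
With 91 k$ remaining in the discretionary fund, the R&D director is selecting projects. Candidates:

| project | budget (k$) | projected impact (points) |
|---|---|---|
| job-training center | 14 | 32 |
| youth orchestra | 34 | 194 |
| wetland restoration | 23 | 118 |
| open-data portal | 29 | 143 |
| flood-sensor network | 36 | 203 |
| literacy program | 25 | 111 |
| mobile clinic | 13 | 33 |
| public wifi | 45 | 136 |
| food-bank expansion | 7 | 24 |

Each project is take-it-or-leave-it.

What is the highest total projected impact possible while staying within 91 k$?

464

A density-first pass picks youth orchestra + flood-sensor network + mobile clinic + food-bank expansion — 454 at 90 k$.
Using the slack differently, wetland restoration + open-data portal + flood-sensor network comes to 464 at 88 k$.
Runner-up open-data portal + flood-sensor network + literacy program tops out at 457.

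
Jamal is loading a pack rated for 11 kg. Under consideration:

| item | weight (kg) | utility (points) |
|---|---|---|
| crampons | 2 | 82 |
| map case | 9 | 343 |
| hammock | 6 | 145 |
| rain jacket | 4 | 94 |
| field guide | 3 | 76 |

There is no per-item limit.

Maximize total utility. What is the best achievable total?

Filling by ratio: 5×crampons for 410, with 1 kg left unused.
Replace 4×crampons with map case: the trade gains 15 net, giving 425 at 11 kg.

425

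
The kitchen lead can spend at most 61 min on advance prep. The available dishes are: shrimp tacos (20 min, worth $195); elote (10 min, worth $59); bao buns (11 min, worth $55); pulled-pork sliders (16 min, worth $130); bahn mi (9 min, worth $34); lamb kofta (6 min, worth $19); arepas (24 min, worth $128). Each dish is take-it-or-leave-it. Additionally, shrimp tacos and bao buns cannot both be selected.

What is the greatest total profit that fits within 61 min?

453

Best packing: shrimp tacos + pulled-pork sliders + arepas — 60 min, 453 total.
Nothing else feasible within 61 min beats 453.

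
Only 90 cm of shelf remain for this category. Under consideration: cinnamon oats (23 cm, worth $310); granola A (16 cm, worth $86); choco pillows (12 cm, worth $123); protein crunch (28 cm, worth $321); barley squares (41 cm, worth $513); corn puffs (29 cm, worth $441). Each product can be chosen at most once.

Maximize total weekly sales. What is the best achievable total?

1077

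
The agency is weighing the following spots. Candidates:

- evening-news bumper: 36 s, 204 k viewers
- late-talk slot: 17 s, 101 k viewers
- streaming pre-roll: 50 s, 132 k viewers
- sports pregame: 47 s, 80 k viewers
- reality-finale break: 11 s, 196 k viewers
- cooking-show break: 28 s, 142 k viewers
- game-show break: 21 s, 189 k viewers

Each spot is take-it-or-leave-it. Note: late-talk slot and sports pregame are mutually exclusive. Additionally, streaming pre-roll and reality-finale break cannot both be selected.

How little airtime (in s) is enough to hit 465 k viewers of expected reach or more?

Look for the lowest-airtime combination reaching 465.
late-talk slot + reality-finale break + game-show break reaches 486 using 49 s.
Below 49 s the best achievable stays under 465.

49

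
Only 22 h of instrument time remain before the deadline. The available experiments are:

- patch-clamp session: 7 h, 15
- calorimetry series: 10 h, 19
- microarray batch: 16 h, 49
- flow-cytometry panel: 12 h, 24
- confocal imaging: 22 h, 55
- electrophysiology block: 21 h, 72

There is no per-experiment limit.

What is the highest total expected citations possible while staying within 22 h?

Density check — electrophysiology block 3.43, microarray batch 3.06, confocal imaging 2.50, patch-clamp session 2.14 are the best per h.
Taking electrophysiology block: 21 h used, 72 in expected citations.

72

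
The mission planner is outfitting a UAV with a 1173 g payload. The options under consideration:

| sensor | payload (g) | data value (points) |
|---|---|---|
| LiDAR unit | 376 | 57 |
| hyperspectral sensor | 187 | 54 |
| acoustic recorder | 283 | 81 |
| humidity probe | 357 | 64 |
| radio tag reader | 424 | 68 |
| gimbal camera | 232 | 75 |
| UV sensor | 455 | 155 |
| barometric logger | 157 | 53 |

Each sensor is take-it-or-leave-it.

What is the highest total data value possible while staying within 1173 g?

Ranking by ratio (data value/g): UV sensor 0.34, barometric logger 0.34, gimbal camera 0.32, hyperspectral sensor 0.29.
Filling by ratio: hyperspectral sensor + gimbal camera + UV sensor + barometric logger for 337, with 142 g left unused.
The 157 g tied up in barometric logger is better spent on acoustic recorder — total rises to 365 (1157 g).

365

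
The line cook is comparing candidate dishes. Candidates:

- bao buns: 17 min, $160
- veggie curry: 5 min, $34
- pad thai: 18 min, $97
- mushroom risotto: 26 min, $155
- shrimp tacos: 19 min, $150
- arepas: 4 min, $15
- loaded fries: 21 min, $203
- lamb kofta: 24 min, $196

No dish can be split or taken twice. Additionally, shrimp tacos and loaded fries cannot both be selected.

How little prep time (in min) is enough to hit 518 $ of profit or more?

62

Minimise min subject to total profit ≥ 518.
bao buns + loaded fries + lamb kofta: 559 profit at 62 min.
Below 62 min the best achievable stays under 518.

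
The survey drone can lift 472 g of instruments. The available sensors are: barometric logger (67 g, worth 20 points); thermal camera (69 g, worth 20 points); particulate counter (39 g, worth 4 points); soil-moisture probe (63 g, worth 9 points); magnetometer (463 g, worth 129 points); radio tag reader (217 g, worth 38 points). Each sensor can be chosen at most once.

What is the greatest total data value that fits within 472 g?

Filling by ratio: barometric logger + thermal camera + particulate counter + soil-moisture probe + radio tag reader for 91, with 17 g left unused.
Using the slack differently, magnetometer comes to 129 at 463 g.

129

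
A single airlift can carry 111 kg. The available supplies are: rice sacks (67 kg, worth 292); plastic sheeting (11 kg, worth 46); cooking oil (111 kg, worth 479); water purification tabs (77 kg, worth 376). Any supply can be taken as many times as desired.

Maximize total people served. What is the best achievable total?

3×plastic sheeting + water purification tabs uses 110 of the 111 kg and totals 514.
Nothing else within 111 kg beats 514.

514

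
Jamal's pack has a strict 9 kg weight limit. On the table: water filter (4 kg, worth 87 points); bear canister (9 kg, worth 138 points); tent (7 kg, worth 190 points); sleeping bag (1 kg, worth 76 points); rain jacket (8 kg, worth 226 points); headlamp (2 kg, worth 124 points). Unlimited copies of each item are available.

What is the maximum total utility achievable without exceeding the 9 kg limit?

Ranking by ratio (utility/kg): sleeping bag 76.00, headlamp 62.00, rain jacket 28.25.
Best packing: 9×sleeping bag — 9 kg, 684 total.
Every other selection either busts 9 kg or fails to beat 684.

684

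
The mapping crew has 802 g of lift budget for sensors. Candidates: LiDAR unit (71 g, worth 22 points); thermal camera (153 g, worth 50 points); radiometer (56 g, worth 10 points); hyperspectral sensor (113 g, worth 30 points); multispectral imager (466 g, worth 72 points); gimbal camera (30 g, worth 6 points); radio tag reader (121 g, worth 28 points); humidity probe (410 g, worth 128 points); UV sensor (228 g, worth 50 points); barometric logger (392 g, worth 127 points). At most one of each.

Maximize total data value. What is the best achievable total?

Filling by ratio: LiDAR unit + thermal camera + hyperspectral sensor + gimbal camera + barometric logger for 235, with 43 g left unused.
Reworking the packing: humidity probe + barometric logger uses 802 g and improves the total to 255.
Every other selection either busts 802 g or fails to beat 255.

255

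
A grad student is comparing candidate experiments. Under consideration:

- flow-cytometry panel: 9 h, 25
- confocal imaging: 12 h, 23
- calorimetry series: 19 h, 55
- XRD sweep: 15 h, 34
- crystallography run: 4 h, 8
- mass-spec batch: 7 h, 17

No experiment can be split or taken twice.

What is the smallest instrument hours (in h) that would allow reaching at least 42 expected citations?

Look for the lowest-instrument combination reaching 42.
flow-cytometry panel + mass-spec batch reaches 42 using 16 h.
Below 16 h the best achievable stays under 42.

16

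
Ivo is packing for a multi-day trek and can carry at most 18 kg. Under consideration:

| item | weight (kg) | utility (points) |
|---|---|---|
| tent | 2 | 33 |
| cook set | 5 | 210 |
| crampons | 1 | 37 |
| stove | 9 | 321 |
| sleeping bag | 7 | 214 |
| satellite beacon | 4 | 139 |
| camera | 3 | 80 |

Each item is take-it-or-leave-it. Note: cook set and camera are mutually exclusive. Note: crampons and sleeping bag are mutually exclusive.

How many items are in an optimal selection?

Best achievable utility is 670.
cook set + stove + satellite beacon hits 670 at 18 kg.
Every optimal selection uses 3 items.

3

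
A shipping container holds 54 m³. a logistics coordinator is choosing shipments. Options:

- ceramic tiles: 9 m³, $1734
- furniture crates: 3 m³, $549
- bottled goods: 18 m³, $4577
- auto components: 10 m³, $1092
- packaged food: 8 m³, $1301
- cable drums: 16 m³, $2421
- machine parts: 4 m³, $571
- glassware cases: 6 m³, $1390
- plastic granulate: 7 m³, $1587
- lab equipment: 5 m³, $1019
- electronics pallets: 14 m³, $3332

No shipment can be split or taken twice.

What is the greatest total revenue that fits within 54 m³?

12620

By revenue per m³: bottled goods 254.28, electronics pallets 238.00, glassware cases 231.67 lead.
A density-first pass picks furniture crates + bottled goods + glassware cases + plastic granulate + lab equipment + electronics pallets — 12454 at 53 m³.
Dropping furniture crates and lab equipment frees 8 m³; slotting in ceramic tiles (9 m³) lifts the total to 12620 at 54 m³.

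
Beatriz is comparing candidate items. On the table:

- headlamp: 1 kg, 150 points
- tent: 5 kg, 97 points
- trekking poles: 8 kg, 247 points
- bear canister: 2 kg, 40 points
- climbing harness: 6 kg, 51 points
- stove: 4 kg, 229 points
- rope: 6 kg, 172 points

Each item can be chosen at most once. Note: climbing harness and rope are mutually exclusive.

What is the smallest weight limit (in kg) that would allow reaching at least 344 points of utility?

Minimise kg subject to total utility ≥ 344.
headlamp + stove: 379 utility at 5 kg.
Below 5 kg the best achievable stays under 344.

5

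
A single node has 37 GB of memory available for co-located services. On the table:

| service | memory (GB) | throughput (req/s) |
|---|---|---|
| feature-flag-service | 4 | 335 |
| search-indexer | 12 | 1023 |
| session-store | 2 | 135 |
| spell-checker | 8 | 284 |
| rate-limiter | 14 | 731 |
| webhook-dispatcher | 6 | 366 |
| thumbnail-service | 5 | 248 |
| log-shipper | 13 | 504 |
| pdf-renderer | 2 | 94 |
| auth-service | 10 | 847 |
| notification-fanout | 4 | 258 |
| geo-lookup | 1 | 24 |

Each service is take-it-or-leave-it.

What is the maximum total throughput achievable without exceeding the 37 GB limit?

2853

A density-first pass picks feature-flag-service + search-indexer + session-store + thumbnail-service + auth-service + notification-fanout — 2846 at 37 GB.
Replace session-store and thumbnail-service with webhook-dispatcher + geo-lookup: the trade gains 7 net, giving 2853 at 37 GB.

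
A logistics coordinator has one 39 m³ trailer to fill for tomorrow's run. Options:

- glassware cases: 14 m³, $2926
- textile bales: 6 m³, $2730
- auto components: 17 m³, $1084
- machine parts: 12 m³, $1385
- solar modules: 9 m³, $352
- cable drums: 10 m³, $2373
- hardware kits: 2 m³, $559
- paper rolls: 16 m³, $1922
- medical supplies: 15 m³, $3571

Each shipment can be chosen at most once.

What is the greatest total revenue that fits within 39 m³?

By revenue per m³: textile bales 455.00, hardware kits 279.50, medical supplies 238.07, cable drums 237.30 lead.
Filling by ratio: textile bales + cable drums + hardware kits + medical supplies for 9233, with 6 m³ left unused.
Replace cable drums with glassware cases: the trade gains 553 net, giving 9786 at 37 m³.
That's the maximum — no swap from here does better than 9786.

9786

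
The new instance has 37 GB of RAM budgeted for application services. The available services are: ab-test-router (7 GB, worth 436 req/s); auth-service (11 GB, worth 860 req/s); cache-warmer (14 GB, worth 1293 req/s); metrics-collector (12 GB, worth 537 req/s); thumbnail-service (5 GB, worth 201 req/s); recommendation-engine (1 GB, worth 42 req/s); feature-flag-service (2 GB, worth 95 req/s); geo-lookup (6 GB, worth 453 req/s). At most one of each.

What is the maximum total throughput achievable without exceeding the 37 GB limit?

Filling by ratio: auth-service + cache-warmer + recommendation-engine + feature-flag-service + geo-lookup for 2743, with 3 GB left unused.
Replace feature-flag-service with thumbnail-service: the trade gains 106 net, giving 2849 at 37 GB.
Runner-up auth-service + cache-warmer + thumbnail-service + geo-lookup tops out at 2807.

2849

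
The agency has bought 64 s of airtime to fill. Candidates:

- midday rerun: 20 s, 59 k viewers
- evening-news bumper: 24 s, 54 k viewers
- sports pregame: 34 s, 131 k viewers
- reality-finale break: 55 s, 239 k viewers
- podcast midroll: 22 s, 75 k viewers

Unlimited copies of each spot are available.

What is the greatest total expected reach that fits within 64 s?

Reality-finale break uses 55 of the 64 s and totals 239.
That's the maximum — no swap from here does better than 239.

239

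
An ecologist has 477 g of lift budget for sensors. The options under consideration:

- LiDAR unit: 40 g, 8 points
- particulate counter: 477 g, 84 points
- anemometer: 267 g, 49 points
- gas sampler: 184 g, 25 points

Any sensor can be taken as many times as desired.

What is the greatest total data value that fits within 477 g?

Taking the top-ratio sensors first gives 11×LiDAR unit for 88 (440 g).
The 240 g tied up in 6×LiDAR unit is better spent on anemometer — total rises to 89 (467 g).
Nothing else within 477 g beats 89.

89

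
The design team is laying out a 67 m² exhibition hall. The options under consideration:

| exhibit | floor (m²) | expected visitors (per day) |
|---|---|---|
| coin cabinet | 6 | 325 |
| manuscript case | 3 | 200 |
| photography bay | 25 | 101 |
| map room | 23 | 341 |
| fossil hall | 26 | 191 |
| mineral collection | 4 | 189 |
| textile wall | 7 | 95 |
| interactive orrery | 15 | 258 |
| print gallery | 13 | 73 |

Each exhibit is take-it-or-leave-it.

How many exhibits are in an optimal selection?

Optimal total is 1408.
For example coin cabinet + manuscript case + map room + mineral collection + textile wall + interactive orrery achieves it, using 58 m².
All optima have 6 exhibits.

6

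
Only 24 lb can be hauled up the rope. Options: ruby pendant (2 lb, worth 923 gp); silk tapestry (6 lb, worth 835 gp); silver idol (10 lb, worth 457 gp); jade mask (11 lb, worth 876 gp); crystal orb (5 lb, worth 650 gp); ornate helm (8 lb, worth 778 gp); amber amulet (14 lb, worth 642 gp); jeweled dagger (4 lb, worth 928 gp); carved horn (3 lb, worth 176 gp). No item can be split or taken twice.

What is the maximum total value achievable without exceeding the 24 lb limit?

3640

A density-first pass picks ruby pendant + silk tapestry + crystal orb + jeweled dagger + carved horn — 3512 at 20 lb.
Dropping crystal orb frees 5 lb; slotting in ornate helm (8 lb) lifts the total to 3640 at 23 lb.
An exhaustive check of the 512 subsets confirms 3640.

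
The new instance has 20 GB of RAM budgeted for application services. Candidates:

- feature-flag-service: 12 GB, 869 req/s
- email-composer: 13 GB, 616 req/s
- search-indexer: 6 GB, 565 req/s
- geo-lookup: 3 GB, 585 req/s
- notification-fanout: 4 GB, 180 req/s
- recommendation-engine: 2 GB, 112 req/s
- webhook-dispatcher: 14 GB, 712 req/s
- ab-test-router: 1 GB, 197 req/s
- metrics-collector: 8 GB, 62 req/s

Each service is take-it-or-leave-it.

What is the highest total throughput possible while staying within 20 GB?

Ranking by ratio (throughput/GB): ab-test-router 197.00, geo-lookup 195.00, search-indexer 94.17.
Greedy by ratio would take search-indexer + geo-lookup + notification-fanout + recommendation-engine + ab-test-router: 16 GB used, total 1639.
Replace search-indexer and recommendation-engine with feature-flag-service: the trade gains 192 net, giving 1831 at 20 GB.
An exhaustive check of the 512 subsets confirms 1831.

1831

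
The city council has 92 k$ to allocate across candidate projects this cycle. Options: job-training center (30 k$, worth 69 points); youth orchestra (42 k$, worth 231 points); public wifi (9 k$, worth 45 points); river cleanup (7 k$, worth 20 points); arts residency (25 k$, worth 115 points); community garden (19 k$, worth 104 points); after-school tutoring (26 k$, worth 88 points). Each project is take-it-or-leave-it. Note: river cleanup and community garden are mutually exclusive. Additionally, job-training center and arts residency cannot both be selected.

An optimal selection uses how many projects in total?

The maximum projected impact within 92 k$ is 450.
For example youth orchestra + arts residency + community garden achieves it, using 86 k$.
Any selection reaching 450 contains exactly 3 projects.

3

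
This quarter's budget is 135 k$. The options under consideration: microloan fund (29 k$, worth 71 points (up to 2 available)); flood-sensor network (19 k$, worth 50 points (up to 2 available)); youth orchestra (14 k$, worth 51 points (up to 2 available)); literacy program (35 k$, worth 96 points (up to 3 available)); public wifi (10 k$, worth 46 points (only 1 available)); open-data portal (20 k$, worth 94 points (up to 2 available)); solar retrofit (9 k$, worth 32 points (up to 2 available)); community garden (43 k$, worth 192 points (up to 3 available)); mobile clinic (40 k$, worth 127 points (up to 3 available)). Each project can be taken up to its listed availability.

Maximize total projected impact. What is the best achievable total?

604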